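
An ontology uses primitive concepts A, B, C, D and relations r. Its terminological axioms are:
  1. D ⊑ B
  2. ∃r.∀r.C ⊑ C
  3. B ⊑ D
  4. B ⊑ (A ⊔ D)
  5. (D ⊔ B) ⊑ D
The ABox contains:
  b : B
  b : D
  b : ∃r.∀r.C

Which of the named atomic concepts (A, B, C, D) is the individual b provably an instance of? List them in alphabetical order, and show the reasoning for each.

{B, C, D}

1. b : A?  L(b) = {B, D, ∃r.∀r.C} ∪ {¬A}
   apply at b: ∃r.∀r.C⊑C; B⊑(A ⊔ D)
   open: L(b) ⊇ {B, C, D, ¬A, ∃r.∀r.C} (+ ∃-successors) — b ∉ A possible
2. b : B?  L(b) = {B, D, ∃r.∀r.C} ∪ {¬B}
   clash {B, ¬B} at b — b ∈ B
3. b : C?  L(b) = {B, D, ∃r.∀r.C} ∪ {¬C}
   clash {C, ¬C} at b — b ∈ C
4. b : D?  L(b) = {B, D, ∃r.∀r.C} ∪ {¬D}
   clash {D, ¬D} at b — b ∈ D
5. Entailed for b: {B, C, D}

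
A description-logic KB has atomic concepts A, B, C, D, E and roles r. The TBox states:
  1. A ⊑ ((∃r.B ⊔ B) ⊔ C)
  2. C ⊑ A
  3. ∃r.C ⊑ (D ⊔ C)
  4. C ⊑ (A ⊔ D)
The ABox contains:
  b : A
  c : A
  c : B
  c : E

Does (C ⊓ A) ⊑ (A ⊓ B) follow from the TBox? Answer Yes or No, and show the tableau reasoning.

1. (C ⊓ A) ⊑ (A ⊓ B)  ⇔  ((C ⊓ A) ⊓ (¬A ⊔ ¬B)) unsat w.r.t. T
   apply at x₀: A⊑((∃r.B ⊔ B) ⊔ C); C⊑(A ⊔ D)
   open: L(x₀) ⊇ {A, C, ¬B, ∀r.¬C}
2. Hence (C ⊓ A) ⊑ (A ⊓ B): not entailed.

No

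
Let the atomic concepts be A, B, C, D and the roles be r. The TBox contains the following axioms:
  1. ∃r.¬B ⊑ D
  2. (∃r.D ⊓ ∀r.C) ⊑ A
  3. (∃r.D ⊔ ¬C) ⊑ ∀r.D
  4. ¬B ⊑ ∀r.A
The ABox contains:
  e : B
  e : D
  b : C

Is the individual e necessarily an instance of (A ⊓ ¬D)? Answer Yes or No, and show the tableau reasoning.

1. e : (A ⊓ ¬D)?  L(e) = {B, D} ∪ {(¬A ⊔ D)}
   open: L(e) ⊇ {B, C, D, ∀r.¬D} — e ∉ (A ⊓ ¬D) possible
2. Hence e : (A ⊓ ¬D): not entailed.

No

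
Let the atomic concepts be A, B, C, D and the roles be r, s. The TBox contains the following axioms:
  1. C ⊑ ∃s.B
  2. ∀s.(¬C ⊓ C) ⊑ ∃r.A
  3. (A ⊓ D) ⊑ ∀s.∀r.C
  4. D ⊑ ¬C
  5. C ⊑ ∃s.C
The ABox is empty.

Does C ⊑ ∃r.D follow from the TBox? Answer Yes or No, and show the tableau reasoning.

1. C ⊑ ∃r.D  ⇔  (C ⊓ ∀r.¬D) unsat w.r.t. T
   apply at x₀: C⊑∃s.B; C⊑∃s.C
   open: L(x₀) ⊇ {C, ¬D, ∀r.¬D, ∃s.(C ⊔ ¬C), ∃s.B, …} (+ ∃-successors)
2. Hence C ⊑ ∃r.D: not entailed.

No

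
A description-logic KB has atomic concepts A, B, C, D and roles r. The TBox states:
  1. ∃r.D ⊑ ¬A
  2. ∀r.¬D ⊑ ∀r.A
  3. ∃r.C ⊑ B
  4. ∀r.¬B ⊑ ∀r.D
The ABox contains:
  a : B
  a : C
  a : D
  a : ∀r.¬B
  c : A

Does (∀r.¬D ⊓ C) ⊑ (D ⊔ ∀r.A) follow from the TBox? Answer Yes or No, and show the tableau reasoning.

Yes

1. (∀r.¬D ⊓ C) ⊑ (D ⊔ ∀r.A)  ⇔  ((∀r.¬D ⊓ C) ⊓ (¬D ⊓ ∃r.¬A)) unsat w.r.t. T
   all branches close; clash {A, ¬A} at an ∃-successor
2. Hence (∀r.¬D ⊓ C) ⊑ (D ⊔ ∀r.A): entailed.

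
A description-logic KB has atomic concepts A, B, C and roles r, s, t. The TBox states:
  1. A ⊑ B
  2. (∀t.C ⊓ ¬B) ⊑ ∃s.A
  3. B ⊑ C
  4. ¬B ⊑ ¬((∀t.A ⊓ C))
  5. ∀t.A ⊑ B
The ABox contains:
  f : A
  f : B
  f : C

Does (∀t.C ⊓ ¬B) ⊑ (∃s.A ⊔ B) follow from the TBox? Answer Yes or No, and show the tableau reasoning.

1. (∀t.C ⊓ ¬B) ⊑ (∃s.A ⊔ B)  ⇔  ((∀t.C ⊓ ¬B) ⊓ (∀s.¬A ⊓ ¬B)) unsat w.r.t. T
   all branches close; clash {B, ¬B} at x₀
2. Hence (∀t.C ⊓ ¬B) ⊑ (∃s.A ⊔ B): entailed.

Yes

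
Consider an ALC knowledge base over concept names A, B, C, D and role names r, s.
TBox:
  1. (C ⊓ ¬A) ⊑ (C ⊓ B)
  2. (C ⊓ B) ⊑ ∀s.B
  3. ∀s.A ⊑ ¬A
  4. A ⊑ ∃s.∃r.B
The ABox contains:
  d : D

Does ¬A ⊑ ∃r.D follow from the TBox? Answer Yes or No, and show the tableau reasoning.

No

1. ¬A ⊑ ∃r.D  ⇔  (¬A ⊓ ∀r.¬D) unsat w.r.t. T
   open: L(x₀) ⊇ {¬A, ¬C, ∀r.¬D}
2. Hence ¬A ⊑ ∃r.D: not entailed.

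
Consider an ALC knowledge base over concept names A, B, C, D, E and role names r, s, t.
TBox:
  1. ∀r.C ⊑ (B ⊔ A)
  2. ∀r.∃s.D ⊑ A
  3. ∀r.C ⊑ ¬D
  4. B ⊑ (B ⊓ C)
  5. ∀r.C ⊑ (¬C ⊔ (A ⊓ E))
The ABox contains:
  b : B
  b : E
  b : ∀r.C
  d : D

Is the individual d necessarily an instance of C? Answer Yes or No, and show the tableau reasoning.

1. d : C?  L(d) = {D} ∪ {¬C}
   open: L(d) ⊇ {D, ¬B, ¬C, ∃r.¬C, ∃r.∀s.¬D} (+ ∃-successors) — d ∉ C possible
2. Hence d : C: not entailed.

No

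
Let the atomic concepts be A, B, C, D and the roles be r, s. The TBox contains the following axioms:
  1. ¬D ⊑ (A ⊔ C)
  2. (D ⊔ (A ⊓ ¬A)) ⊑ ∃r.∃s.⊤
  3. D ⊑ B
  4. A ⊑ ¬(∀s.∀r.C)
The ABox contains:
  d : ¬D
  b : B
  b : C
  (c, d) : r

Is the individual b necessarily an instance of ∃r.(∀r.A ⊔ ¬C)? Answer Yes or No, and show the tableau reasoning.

1. b : ∃r.(∀r.A ⊔ ¬C)?  L(b) = {B, C} ∪ {∀r.(∃r.¬A ⊓ C)}
   open: L(b) ⊇ {B, C, D, ¬A, ∀r.(∃r.¬A ⊓ C), …} (+ ∃-successors) — b ∉ ∃r.(∀r.A ⊔ ¬C) possible
2. Hence b : ∃r.(∀r.A ⊔ ¬C): not entailed.

No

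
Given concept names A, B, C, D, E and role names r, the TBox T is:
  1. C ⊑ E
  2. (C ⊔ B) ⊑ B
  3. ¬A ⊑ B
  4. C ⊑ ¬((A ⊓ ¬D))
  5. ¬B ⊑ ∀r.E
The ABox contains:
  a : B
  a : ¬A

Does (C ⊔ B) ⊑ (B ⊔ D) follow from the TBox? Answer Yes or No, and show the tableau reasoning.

Yes

1. (C ⊔ B) ⊑ (B ⊔ D)  ⇔  ((C ⊔ B) ⊓ (¬B ⊓ ¬D)) unsat w.r.t. T
   all branches close; clash {B, ¬B} at x₀
2. Hence (C ⊔ B) ⊑ (B ⊔ D): entailed.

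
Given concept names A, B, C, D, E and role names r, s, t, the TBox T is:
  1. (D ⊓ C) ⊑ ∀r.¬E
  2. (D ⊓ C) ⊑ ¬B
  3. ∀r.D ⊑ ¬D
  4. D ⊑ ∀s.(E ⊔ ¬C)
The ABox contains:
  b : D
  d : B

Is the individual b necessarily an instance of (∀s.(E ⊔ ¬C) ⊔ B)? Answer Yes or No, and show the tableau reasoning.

Yes

1. b : (∀s.(E ⊔ ¬C) ⊔ B)?  L(b) = {D} ∪ {(∃s.(¬E ⊓ C) ⊓ ¬B)}
   clash {D, ¬D} at b — b ∈ (∀s.(E ⊔ ¬C) ⊔ B)
2. Hence b : (∀s.(E ⊔ ¬C) ⊔ B): entailed.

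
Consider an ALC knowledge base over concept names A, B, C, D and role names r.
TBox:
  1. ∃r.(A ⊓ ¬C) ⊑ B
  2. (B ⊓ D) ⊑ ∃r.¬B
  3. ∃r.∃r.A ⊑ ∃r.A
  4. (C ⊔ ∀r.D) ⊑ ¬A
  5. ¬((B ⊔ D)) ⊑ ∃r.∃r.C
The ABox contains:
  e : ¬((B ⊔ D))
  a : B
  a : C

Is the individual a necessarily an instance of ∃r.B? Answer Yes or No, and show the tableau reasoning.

1. a : ∃r.B?  L(a) = {B, C} ∪ {∀r.¬B}
   open: L(a) ⊇ {B, C, ¬A, ¬D, ∀r.¬B, …} — a ∉ ∃r.B possible
2. Hence a : ∃r.B: not entailed.

No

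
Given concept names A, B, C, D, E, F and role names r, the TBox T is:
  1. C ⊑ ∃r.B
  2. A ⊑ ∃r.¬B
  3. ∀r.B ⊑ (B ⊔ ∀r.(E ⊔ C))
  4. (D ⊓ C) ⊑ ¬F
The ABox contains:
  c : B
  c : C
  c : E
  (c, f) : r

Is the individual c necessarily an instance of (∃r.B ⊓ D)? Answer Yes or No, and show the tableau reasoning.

1. c : (∃r.B ⊓ D)?  L(c) = {B, C, E} ∪ {(∀r.¬B ⊔ ¬D)}
   apply at c: C⊑∃r.B
   open: L(c) ⊇ {B, C, E, ¬A, ¬D, …} (+ ∃-successors) — c ∉ (∃r.B ⊓ D) possible
2. Hence c : (∃r.B ⊓ D): not entailed.

No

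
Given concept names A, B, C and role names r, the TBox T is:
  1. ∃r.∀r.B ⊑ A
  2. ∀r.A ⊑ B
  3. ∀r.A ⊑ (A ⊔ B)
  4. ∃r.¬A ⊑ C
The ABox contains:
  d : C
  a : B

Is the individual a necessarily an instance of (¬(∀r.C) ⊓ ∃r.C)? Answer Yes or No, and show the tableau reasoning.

1. a : (¬(∀r.C) ⊓ ∃r.C)?  L(a) = {B} ∪ {(∀r.C ⊔ ∀r.¬C)}
   open: L(a) ⊇ {B, ∀r.A, ∀r.C, ∀r.∃r.¬B} — a ∉ (¬(∀r.C) ⊓ ∃r.C) possible
2. Hence a : (¬(∀r.C) ⊓ ∃r.C): not entailed.

No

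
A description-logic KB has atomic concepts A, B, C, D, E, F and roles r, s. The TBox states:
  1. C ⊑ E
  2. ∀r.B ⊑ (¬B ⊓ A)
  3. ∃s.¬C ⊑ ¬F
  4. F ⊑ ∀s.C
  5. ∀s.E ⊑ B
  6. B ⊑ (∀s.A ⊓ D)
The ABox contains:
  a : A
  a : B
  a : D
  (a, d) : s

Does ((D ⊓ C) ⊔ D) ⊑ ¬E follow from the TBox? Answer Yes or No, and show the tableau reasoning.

1. ((D ⊓ C) ⊔ D) ⊑ ¬E  ⇔  (((D ⊓ C) ⊔ D) ⊓ E) unsat w.r.t. T
   open: L(x₀) ⊇ {C, D, E, ¬B, ¬F, …} (+ ∃-successors)
2. Hence ((D ⊓ C) ⊔ D) ⊑ ¬E: not entailed.

No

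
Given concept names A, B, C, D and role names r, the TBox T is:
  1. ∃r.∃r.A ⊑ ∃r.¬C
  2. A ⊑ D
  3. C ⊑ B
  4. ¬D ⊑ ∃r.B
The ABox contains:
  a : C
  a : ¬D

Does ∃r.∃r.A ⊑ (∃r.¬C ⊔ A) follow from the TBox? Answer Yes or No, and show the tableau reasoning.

1. ∃r.∃r.A ⊑ (∃r.¬C ⊔ A)  ⇔  (∃r.∃r.A ⊓ (∀r.C ⊓ ¬A)) unsat w.r.t. T
   all branches close; clash {C, ¬C} at an ∃-successor
2. Hence ∃r.∃r.A ⊑ (∃r.¬C ⊔ A): entailed.

Yes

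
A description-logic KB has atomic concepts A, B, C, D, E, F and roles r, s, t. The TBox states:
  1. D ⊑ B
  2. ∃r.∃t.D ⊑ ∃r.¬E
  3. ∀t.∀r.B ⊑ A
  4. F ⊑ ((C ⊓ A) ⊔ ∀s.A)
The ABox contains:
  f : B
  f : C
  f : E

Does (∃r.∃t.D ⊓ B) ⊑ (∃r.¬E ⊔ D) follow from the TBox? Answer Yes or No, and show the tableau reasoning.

Yes

1. (∃r.∃t.D ⊓ B) ⊑ (∃r.¬E ⊔ D)  ⇔  ((∃r.∃t.D ⊓ B) ⊓ (∀r.E ⊓ ¬D)) unsat w.r.t. T
   all branches close; clash {E, ¬E} at an ∃-successor
2. Hence (∃r.∃t.D ⊓ B) ⊑ (∃r.¬E ⊔ D): entailed.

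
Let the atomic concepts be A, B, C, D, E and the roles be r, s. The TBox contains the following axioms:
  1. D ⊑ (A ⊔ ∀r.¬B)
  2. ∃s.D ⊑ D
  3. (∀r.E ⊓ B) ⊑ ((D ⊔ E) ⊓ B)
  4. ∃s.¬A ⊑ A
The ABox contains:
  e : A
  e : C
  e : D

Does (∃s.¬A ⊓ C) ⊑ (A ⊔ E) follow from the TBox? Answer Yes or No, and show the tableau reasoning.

Yes

1. (∃s.¬A ⊓ C) ⊑ (A ⊔ E)  ⇔  ((∃s.¬A ⊓ C) ⊓ (¬A ⊓ ¬E)) unsat w.r.t. T
   all branches close; clash {A, ¬A} at x₀
2. Hence (∃s.¬A ⊓ C) ⊑ (A ⊔ E): entailed.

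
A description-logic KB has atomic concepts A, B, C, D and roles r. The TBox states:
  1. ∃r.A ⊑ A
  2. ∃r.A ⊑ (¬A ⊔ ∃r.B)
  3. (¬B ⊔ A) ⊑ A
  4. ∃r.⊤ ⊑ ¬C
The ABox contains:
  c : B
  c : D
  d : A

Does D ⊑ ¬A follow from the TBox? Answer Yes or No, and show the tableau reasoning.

No

1. D ⊑ ¬A  ⇔  (D ⊓ A) unsat w.r.t. T
   open: L(x₀) ⊇ {A, D, ∀r.¬A, ∀r.⊥}
2. Hence D ⊑ ¬A: not entailed.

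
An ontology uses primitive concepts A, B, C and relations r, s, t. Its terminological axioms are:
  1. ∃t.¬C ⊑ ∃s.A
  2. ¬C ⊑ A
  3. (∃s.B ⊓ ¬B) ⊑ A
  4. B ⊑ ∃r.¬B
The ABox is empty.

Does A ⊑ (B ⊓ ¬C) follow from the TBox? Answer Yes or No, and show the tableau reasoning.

No

1. A ⊑ (B ⊓ ¬C)  ⇔  (A ⊓ (¬B ⊔ C)) unsat w.r.t. T
   open: L(x₀) ⊇ {A, ¬B, ∀t.C}
2. Hence A ⊑ (B ⊓ ¬C): not entailed.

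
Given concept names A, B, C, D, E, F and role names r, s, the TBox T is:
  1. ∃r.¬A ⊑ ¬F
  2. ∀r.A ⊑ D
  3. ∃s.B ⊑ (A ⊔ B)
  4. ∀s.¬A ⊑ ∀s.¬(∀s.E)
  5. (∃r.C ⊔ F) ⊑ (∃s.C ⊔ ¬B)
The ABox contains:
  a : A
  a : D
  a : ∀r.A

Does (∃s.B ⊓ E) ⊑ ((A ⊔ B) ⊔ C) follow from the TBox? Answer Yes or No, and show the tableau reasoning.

Yes

1. (∃s.B ⊓ E) ⊑ ((A ⊔ B) ⊔ C)  ⇔  ((∃s.B ⊓ E) ⊓ ((¬A ⊓ ¬B) ⊓ ¬C)) unsat w.r.t. T
   all branches close; clash {B, ¬B} at x₀
2. Hence (∃s.B ⊓ E) ⊑ ((A ⊔ B) ⊔ C): entailed.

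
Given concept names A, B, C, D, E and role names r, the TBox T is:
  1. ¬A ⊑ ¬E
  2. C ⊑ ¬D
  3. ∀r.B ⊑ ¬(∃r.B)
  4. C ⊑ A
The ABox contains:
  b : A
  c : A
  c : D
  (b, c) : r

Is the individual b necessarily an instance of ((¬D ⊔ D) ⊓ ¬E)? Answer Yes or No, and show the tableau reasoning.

1. b : ((¬D ⊔ D) ⊓ ¬E)?  L(b) = {A} ∪ {((D ⊓ ¬D) ⊔ E)}
   open: L(b) ⊇ {A, E, ¬C, ∃r.¬B} (+ ∃-successors) — b ∉ ((¬D ⊔ D) ⊓ ¬E) possible
2. Hence b : ((¬D ⊔ D) ⊓ ¬E): not entailed.

No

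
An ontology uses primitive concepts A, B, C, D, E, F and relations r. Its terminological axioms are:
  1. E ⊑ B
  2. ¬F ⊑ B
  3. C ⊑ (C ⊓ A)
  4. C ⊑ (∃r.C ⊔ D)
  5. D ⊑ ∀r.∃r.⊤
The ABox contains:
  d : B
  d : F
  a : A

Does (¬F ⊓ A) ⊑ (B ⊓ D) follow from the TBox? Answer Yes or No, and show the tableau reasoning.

No

1. (¬F ⊓ A) ⊑ (B ⊓ D)  ⇔  ((¬F ⊓ A) ⊓ (¬B ⊔ ¬D)) unsat w.r.t. T
   apply at x₀: ¬F⊑B
   open: L(x₀) ⊇ {A, B, ¬C, ¬D, ¬F}
2. Hence (¬F ⊓ A) ⊑ (B ⊓ D): not entailed.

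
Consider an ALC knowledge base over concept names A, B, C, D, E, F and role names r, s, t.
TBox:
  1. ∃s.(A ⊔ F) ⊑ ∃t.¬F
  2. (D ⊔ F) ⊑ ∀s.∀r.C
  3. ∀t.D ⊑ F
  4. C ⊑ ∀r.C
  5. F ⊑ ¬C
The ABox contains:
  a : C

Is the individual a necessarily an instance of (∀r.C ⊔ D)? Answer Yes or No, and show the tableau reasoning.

Yes

1. a : (∀r.C ⊔ D)?  L(a) = {C} ∪ {(∃r.¬C ⊓ ¬D)}
   clash {C, ¬C} at a — a ∈ (∀r.C ⊔ D)
2. Hence a : (∀r.C ⊔ D): entailed.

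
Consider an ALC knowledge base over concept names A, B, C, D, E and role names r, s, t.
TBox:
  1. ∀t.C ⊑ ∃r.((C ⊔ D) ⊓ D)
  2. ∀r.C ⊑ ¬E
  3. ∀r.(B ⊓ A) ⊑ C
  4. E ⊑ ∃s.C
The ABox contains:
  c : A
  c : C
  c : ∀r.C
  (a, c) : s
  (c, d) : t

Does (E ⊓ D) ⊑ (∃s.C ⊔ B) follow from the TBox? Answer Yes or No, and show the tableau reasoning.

1. (E ⊓ D) ⊑ (∃s.C ⊔ B)  ⇔  ((E ⊓ D) ⊓ (∀s.¬C ⊓ ¬B)) unsat w.r.t. T
   all branches close; clash {E, ¬E} at x₀
2. Hence (E ⊓ D) ⊑ (∃s.C ⊔ B): entailed.

Yes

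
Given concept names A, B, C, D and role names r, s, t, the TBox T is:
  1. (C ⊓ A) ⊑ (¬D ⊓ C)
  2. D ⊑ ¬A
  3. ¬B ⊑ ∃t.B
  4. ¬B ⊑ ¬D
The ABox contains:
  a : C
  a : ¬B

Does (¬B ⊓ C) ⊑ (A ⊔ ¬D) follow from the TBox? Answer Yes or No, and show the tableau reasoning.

1. (¬B ⊓ C) ⊑ (A ⊔ ¬D)  ⇔  ((¬B ⊓ C) ⊓ (¬A ⊓ D)) unsat w.r.t. T
   all branches close; clash {D, ¬D} at x₀
2. Hence (¬B ⊓ C) ⊑ (A ⊔ ¬D): entailed.

Yes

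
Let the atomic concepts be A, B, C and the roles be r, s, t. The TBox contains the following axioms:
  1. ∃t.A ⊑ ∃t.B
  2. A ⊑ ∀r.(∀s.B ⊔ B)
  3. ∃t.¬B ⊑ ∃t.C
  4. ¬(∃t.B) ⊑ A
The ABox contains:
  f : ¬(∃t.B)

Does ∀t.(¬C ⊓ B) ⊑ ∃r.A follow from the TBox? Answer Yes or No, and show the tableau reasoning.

1. ∀t.(¬C ⊓ B) ⊑ ∃r.A  ⇔  (∀t.(¬C ⊓ B) ⊓ ∀r.¬A) unsat w.r.t. T
   open: L(x₀) ⊇ {¬A, ∀r.¬A, ∀t.(¬C ⊓ B), ∀t.B, ∃t.B} (+ ∃-successors)
2. Hence ∀t.(¬C ⊓ B) ⊑ ∃r.A: not entailed.

No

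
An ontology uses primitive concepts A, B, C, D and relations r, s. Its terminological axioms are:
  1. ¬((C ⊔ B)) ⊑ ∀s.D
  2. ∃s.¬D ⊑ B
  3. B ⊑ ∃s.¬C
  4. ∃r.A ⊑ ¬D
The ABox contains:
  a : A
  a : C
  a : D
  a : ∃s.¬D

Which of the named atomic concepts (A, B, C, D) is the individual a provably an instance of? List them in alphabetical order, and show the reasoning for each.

{A, B, C, D}

1. a : A?  L(a) = {A, C, D, ∃s.¬D} ∪ {¬A}
   clash {A, ¬A} at a — a ∈ A
2. a : B?  L(a) = {A, C, D, ∃s.¬D} ∪ {¬B}
   clash {D, ¬D} at a — a ∈ B
3. a : C?  L(a) = {A, C, D, ∃s.¬D} ∪ {¬C}
   clash {C, ¬C} at a — a ∈ C
4. a : D?  L(a) = {A, C, D, ∃s.¬D} ∪ {¬D}
   clash {D, ¬D} at a — a ∈ D
5. Entailed for a: {A, B, C, D}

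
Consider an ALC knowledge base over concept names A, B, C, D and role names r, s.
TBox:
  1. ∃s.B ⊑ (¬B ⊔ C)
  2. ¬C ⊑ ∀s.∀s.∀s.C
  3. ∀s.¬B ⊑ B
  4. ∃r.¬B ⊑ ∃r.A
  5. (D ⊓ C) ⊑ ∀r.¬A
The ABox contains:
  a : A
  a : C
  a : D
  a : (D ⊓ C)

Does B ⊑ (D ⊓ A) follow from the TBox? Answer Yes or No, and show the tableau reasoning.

No

1. B ⊑ (D ⊓ A)  ⇔  (B ⊓ (¬D ⊔ ¬A)) unsat w.r.t. T
   open: L(x₀) ⊇ {B, C, ¬D, ∀r.B, ∀s.¬B}
2. Hence B ⊑ (D ⊓ A): not entailed.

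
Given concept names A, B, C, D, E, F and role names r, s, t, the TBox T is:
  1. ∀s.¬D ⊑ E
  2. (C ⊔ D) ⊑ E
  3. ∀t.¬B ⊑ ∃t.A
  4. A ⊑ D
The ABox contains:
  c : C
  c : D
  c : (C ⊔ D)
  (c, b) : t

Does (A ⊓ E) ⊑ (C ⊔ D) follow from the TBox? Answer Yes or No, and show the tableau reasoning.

1. (A ⊓ E) ⊑ (C ⊔ D)  ⇔  ((A ⊓ E) ⊓ (¬C ⊓ ¬D)) unsat w.r.t. T
   all branches close; clash {D, ¬D} at x₀
2. Hence (A ⊓ E) ⊑ (C ⊔ D): entailed.

Yes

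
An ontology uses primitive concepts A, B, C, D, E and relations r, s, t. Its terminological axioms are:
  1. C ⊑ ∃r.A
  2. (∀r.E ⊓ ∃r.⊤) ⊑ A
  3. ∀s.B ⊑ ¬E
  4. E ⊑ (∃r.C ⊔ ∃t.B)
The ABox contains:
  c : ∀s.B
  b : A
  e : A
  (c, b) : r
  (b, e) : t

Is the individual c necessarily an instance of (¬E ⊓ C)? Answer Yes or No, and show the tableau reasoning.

No

1. c : (¬E ⊓ C)?  L(c) = {∀s.B} ∪ {(E ⊔ ¬C)}
   apply at c: ∀s.B⊑¬E
   open: L(c) ⊇ {¬C, ¬E, ∀s.B, ∃r.¬E} (+ ∃-successors) — c ∉ (¬E ⊓ C) possible
2. Hence c : (¬E ⊓ C): not entailed.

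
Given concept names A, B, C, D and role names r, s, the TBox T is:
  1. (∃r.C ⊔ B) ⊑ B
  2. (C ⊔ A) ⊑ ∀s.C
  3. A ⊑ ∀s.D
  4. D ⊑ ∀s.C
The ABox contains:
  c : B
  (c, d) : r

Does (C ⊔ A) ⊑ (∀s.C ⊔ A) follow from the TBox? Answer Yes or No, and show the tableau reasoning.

Yes

1. (C ⊔ A) ⊑ (∀s.C ⊔ A)  ⇔  ((C ⊔ A) ⊓ (∃s.¬C ⊓ ¬A)) unsat w.r.t. T
   all branches close; clash {A, ¬A} at x₀
2. Hence (C ⊔ A) ⊑ (∀s.C ⊔ A): entailed.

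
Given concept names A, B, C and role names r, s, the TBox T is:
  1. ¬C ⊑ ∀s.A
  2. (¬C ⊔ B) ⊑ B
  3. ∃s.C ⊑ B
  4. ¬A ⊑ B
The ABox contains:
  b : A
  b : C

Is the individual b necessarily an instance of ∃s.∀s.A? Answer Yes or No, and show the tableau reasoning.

1. b : ∃s.∀s.A?  L(b) = {A, C} ∪ {∀s.∃s.¬A}
   open: L(b) ⊇ {A, C, ¬B, ∀s.¬C, ∀s.∃s.¬A} — b ∉ ∃s.∀s.A possible
2. Hence b : ∃s.∀s.A: not entailed.

No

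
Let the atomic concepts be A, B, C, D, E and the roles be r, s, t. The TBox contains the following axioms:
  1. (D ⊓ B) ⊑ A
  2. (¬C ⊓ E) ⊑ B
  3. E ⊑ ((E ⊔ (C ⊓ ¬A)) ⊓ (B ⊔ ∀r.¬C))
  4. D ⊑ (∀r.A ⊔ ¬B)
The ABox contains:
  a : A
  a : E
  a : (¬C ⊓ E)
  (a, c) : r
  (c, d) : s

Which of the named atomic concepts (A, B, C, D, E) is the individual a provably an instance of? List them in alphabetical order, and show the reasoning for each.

{A, B, E}

1. a : A?  L(a) = {A, E, (¬C ⊓ E)} ∪ {¬A}
   clash {A, ¬A} at a — a ∈ A
2. a : B?  L(a) = {A, E, (¬C ⊓ E)} ∪ {¬B}
   clash {B, ¬B} at a — a ∈ B
3. a : C?  L(a) = {A, E, (¬C ⊓ E)} ∪ {¬C}
   apply at a: (¬C ⊓ E)⊑B; E⊑((E ⊔ (C ⊓ ¬A)) ⊓ (B ⊔ ∀r.¬C))
   open: L(a) ⊇ {A, B, E, ¬C, ¬D} — a ∉ C possible
4. a : D?  L(a) = {A, E, (¬C ⊓ E)} ∪ {¬D}
   apply at a: (¬C ⊓ E)⊑B; E⊑((E ⊔ (C ⊓ ¬A)) ⊓ (B ⊔ ∀r.¬C))
   open: L(a) ⊇ {A, B, E, ¬C, ¬D} — a ∉ D possible
5. a : E?  L(a) = {A, E, (¬C ⊓ E)} ∪ {¬E}
   clash {E, ¬E} at a — a ∈ E
6. Entailed for a: {A, B, E}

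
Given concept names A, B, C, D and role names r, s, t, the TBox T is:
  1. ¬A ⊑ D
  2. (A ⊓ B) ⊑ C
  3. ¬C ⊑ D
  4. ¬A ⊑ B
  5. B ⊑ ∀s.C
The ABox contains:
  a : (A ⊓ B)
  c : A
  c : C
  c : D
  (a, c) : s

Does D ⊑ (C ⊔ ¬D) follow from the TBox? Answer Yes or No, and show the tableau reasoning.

No

1. D ⊑ (C ⊔ ¬D)  ⇔  (D ⊓ (¬C ⊓ D)) unsat w.r.t. T
   open: L(x₀) ⊇ {A, D, ¬B, ¬C}
2. Hence D ⊑ (C ⊔ ¬D): not entailed.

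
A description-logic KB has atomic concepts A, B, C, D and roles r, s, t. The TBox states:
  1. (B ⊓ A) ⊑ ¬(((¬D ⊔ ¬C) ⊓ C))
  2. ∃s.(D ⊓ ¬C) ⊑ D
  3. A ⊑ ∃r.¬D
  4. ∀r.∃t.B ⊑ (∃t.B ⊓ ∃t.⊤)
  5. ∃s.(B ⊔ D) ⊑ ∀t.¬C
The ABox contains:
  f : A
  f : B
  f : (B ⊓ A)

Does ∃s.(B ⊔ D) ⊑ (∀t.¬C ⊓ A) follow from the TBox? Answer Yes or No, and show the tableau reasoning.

1. ∃s.(B ⊔ D) ⊑ (∀t.¬C ⊓ A)  ⇔  (∃s.(B ⊔ D) ⊓ (∃t.C ⊔ ¬A)) unsat w.r.t. T
   apply at x₀: ∃s.(B ⊔ D)⊑∀t.¬C
   open: L(x₀) ⊇ {¬A, ∀s.(¬D ⊔ C), ∀t.¬C, ∃r.∀t.¬B, ∃s.(B ⊔ D)} (+ ∃-successors)
2. Hence ∃s.(B ⊔ D) ⊑ (∀t.¬C ⊓ A): not entailed.

No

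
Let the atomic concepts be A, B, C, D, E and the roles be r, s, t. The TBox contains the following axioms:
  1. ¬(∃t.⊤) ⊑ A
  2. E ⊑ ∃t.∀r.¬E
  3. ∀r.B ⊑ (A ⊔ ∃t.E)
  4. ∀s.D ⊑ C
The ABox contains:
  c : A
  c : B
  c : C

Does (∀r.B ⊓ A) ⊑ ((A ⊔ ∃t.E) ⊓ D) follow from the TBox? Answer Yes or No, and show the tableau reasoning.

No

1. (∀r.B ⊓ A) ⊑ ((A ⊔ ∃t.E) ⊓ D)  ⇔  ((∀r.B ⊓ A) ⊓ ((¬A ⊓ ∀t.¬E) ⊔ ¬D)) unsat w.r.t. T
   apply at x₀: ∀r.B⊑(A ⊔ ∃t.E)
   open: L(x₀) ⊇ {A, ¬D, ¬E, ∀r.B, ∃s.¬D} (+ ∃-successors)
2. Hence (∀r.B ⊓ A) ⊑ ((A ⊔ ∃t.E) ⊓ D): not entailed.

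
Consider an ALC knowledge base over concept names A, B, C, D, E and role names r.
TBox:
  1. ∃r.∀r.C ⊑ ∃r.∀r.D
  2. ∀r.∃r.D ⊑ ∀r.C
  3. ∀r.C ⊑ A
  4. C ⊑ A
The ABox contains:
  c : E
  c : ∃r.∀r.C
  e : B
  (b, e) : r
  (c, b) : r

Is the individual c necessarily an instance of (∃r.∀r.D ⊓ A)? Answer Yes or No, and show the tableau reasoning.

1. c : (∃r.∀r.D ⊓ A)?  L(c) = {E, ∃r.∀r.C} ∪ {(∀r.∃r.¬D ⊔ ¬A)}
   apply at c: ∃r.∀r.C⊑∃r.∀r.D
   open: L(c) ⊇ {E, ¬A, ¬C, ∃r.¬C, ∃r.∀r.C, …} (+ ∃-successors) — c ∉ (∃r.∀r.D ⊓ A) possible
2. Hence c : (∃r.∀r.D ⊓ A): not entailed.

No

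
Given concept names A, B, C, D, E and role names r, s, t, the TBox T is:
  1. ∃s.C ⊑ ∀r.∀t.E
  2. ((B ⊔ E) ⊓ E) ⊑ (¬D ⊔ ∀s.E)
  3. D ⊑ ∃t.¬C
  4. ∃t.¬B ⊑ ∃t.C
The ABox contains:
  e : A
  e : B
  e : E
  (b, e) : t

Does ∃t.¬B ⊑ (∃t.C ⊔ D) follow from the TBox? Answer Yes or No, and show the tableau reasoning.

Yes

1. ∃t.¬B ⊑ (∃t.C ⊔ D)  ⇔  (∃t.¬B ⊓ (∀t.¬C ⊓ ¬D)) unsat w.r.t. T
   all branches close; clash {C, ¬C} at an ∃-successor
2. Hence ∃t.¬B ⊑ (∃t.C ⊔ D): entailed.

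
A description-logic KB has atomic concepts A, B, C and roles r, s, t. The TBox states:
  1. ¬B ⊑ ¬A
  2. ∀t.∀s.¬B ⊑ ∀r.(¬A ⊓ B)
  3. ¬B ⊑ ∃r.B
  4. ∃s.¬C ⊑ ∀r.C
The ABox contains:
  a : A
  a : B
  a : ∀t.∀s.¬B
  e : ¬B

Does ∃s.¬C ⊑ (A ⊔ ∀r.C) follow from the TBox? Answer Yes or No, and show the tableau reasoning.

Yes

1. ∃s.¬C ⊑ (A ⊔ ∀r.C)  ⇔  (∃s.¬C ⊓ (¬A ⊓ ∃r.¬C)) unsat w.r.t. T
   all branches close; clash {C, ¬C} at an ∃-successor
2. Hence ∃s.¬C ⊑ (A ⊔ ∀r.C): entailed.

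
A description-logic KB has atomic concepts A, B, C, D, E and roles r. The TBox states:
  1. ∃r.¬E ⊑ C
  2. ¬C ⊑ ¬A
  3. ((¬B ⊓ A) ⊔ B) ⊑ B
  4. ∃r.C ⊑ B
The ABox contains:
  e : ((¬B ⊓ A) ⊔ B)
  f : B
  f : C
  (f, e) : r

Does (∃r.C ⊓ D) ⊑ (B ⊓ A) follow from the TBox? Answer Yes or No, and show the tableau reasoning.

No

1. (∃r.C ⊓ D) ⊑ (B ⊓ A)  ⇔  ((∃r.C ⊓ D) ⊓ (¬B ⊔ ¬A)) unsat w.r.t. T
   apply at x₀: ∃r.C⊑B
   open: L(x₀) ⊇ {B, C, D, ¬A, ∃r.C} (+ ∃-successors)
2. Hence (∃r.C ⊓ D) ⊑ (B ⊓ A): not entailed.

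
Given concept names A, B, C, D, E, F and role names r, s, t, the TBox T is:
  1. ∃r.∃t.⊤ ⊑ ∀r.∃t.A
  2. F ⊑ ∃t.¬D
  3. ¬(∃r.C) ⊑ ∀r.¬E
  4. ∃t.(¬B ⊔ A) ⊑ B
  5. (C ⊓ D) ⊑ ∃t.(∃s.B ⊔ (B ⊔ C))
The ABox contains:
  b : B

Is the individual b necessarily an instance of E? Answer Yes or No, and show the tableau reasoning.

No

1. b : E?  L(b) = {B} ∪ {¬E}
   open: L(b) ⊇ {B, ¬C, ¬E, ¬F, ∀r.∀t.⊥, …} (+ ∃-successors) — b ∉ E possible
2. Hence b : E: not entailed.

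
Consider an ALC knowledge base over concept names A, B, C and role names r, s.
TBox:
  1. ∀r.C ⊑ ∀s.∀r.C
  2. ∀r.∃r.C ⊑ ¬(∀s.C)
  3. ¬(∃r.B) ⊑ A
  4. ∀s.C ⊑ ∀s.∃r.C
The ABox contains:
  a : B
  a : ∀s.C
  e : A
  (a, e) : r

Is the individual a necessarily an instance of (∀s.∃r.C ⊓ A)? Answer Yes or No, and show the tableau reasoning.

1. a : (∀s.∃r.C ⊓ A)?  L(a) = {B, ∀s.C} ∪ {(∃s.∀r.¬C ⊔ ¬A)}
   apply at a: ∀s.C⊑∀s.∃r.C
   open: L(a) ⊇ {B, ¬A, ∀s.C, ∀s.∃r.C, ∃r.B, …} (+ ∃-successors) — a ∉ (∀s.∃r.C ⊓ A) possible
2. Hence a : (∀s.∃r.C ⊓ A): not entailed.

No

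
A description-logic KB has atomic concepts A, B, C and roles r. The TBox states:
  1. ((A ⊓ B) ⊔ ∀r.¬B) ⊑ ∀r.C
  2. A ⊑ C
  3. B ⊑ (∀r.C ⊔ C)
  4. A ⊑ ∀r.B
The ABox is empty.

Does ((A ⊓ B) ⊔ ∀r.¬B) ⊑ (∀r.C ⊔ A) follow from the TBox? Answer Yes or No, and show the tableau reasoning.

Yes

1. ((A ⊓ B) ⊔ ∀r.¬B) ⊑ (∀r.C ⊔ A)  ⇔  (((A ⊓ B) ⊔ ∀r.¬B) ⊓ (∃r.¬C ⊓ ¬A)) unsat w.r.t. T
   all branches close; clash {C, ¬C} at an ∃-successor
2. Hence ((A ⊓ B) ⊔ ∀r.¬B) ⊑ (∀r.C ⊔ A): entailed.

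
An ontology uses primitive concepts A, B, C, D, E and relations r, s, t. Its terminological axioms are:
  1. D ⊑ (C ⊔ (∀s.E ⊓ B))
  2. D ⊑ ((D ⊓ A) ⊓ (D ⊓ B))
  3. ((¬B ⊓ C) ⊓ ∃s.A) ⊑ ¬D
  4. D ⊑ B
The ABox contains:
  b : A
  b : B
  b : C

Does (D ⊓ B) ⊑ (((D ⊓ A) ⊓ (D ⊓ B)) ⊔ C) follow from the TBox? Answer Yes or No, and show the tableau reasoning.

1. (D ⊓ B) ⊑ (((D ⊓ A) ⊓ (D ⊓ B)) ⊔ C)  ⇔  ((D ⊓ B) ⊓ (((¬D ⊔ ¬A) ⊔ (¬D ⊔ ¬B)) ⊓ ¬C)) unsat w.r.t. T
   all branches close; clash {B, ¬B} at x₀
2. Hence (D ⊓ B) ⊑ (((D ⊓ A) ⊓ (D ⊓ B)) ⊔ C): entailed.

Yes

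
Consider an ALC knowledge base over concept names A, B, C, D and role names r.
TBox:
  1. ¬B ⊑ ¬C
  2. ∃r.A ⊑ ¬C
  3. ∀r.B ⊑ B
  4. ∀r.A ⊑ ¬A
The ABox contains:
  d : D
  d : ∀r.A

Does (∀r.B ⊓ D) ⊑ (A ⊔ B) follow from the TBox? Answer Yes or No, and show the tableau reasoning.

Yes

1. (∀r.B ⊓ D) ⊑ (A ⊔ B)  ⇔  ((∀r.B ⊓ D) ⊓ (¬A ⊓ ¬B)) unsat w.r.t. T
   all branches close; clash {B, ¬B} at x₀
2. Hence (∀r.B ⊓ D) ⊑ (A ⊔ B): entailed.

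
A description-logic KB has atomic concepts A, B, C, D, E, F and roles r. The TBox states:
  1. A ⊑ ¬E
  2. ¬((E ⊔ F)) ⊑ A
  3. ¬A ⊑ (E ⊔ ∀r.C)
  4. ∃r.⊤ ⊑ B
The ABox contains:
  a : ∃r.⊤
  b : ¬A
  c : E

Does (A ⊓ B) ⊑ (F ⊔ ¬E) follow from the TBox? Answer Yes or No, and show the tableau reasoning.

Yes

1. (A ⊓ B) ⊑ (F ⊔ ¬E)  ⇔  ((A ⊓ B) ⊓ (¬F ⊓ E)) unsat w.r.t. T
   all branches close; clash {E, ¬E} at x₀
2. Hence (A ⊓ B) ⊑ (F ⊔ ¬E): entailed.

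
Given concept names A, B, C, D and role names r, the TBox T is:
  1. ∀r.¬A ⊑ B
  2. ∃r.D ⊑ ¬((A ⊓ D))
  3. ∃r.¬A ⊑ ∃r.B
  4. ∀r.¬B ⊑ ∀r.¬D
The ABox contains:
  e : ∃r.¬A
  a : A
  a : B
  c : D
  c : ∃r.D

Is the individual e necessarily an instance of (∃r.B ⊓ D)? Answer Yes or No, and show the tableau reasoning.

1. e : (∃r.B ⊓ D)?  L(e) = {∃r.¬A} ∪ {(∀r.¬B ⊔ ¬D)}
   apply at e: ∃r.¬A⊑∃r.B
   open: L(e) ⊇ {¬D, ∀r.¬D, ∃r.A, ∃r.B, ∃r.¬A} (+ ∃-successors) — e ∉ (∃r.B ⊓ D) possible
2. Hence e : (∃r.B ⊓ D): not entailed.

No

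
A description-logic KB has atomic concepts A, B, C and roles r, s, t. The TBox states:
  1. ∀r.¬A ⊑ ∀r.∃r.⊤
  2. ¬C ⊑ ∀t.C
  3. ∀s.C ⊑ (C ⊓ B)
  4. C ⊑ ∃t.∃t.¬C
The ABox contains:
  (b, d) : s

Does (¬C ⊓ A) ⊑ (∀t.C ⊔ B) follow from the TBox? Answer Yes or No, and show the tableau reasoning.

1. (¬C ⊓ A) ⊑ (∀t.C ⊔ B)  ⇔  ((¬C ⊓ A) ⊓ (∃t.¬C ⊓ ¬B)) unsat w.r.t. T
   all branches close; clash {B, ¬B} at x₀
2. Hence (¬C ⊓ A) ⊑ (∀t.C ⊔ B): entailed.

Yes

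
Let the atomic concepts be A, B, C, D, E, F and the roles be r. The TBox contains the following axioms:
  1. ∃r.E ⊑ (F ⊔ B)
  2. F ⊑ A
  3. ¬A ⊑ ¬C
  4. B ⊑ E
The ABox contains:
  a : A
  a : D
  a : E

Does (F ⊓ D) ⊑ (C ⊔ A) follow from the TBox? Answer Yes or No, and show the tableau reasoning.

Yes

1. (F ⊓ D) ⊑ (C ⊔ A)  ⇔  ((F ⊓ D) ⊓ (¬C ⊓ ¬A)) unsat w.r.t. T
   all branches close; clash {A, ¬A} at x₀
2. Hence (F ⊓ D) ⊑ (C ⊔ A): entailed.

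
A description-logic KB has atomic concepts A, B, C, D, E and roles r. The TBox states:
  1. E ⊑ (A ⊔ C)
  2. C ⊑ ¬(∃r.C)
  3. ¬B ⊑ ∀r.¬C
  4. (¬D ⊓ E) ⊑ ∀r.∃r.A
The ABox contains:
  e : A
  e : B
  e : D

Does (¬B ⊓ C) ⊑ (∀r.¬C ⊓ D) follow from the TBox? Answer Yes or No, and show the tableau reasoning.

1. (¬B ⊓ C) ⊑ (∀r.¬C ⊓ D)  ⇔  ((¬B ⊓ C) ⊓ (∃r.C ⊔ ¬D)) unsat w.r.t. T
   apply at x₀: C⊑¬(∃r.C); ¬B⊑∀r.¬C
   open: L(x₀) ⊇ {C, ¬B, ¬D, ¬E, ∀r.¬C}
2. Hence (¬B ⊓ C) ⊑ (∀r.¬C ⊓ D): not entailed.

No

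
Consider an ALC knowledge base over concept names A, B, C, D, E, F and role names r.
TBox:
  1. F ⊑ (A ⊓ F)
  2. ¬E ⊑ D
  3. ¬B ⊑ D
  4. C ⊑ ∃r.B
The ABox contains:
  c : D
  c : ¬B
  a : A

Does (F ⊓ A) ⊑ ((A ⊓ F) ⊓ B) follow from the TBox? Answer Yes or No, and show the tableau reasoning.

1. (F ⊓ A) ⊑ ((A ⊓ F) ⊓ B)  ⇔  ((F ⊓ A) ⊓ ((¬A ⊔ ¬F) ⊔ ¬B)) unsat w.r.t. T
   apply at x₀: F⊑(A ⊓ F)
   open: L(x₀) ⊇ {A, D, F, ¬B, ¬C}
2. Hence (F ⊓ A) ⊑ ((A ⊓ F) ⊓ B): not entailed.

No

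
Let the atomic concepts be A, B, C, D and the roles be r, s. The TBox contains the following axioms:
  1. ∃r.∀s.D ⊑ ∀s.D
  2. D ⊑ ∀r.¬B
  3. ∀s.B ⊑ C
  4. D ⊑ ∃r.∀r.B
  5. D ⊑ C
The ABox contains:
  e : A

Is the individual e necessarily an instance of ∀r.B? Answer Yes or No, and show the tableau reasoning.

1. e : ∀r.B?  L(e) = {A} ∪ {∃r.¬B}
   open: L(e) ⊇ {A, ¬D, ∀r.∃s.¬D, ∃r.¬B, ∃s.¬B} (+ ∃-successors) — e ∉ ∀r.B possible
2. Hence e : ∀r.B: not entailed.

No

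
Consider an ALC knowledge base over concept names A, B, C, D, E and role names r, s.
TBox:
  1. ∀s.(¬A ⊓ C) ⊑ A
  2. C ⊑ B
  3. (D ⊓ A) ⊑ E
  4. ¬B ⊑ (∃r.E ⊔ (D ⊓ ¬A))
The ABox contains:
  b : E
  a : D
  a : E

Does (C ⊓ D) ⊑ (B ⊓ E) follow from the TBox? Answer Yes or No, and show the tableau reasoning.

1. (C ⊓ D) ⊑ (B ⊓ E)  ⇔  ((C ⊓ D) ⊓ (¬B ⊔ ¬E)) unsat w.r.t. T
   apply at x₀: C⊑B
   open: L(x₀) ⊇ {B, C, D, ¬A, ¬E, …} (+ ∃-successors)
2. Hence (C ⊓ D) ⊑ (B ⊓ E): not entailed.

No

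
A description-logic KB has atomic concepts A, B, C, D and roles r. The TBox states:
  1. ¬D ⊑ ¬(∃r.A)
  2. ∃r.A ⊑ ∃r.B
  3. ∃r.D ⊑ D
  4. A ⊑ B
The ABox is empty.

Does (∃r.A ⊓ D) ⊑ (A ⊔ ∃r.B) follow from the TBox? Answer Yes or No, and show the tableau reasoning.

Yes

1. (∃r.A ⊓ D) ⊑ (A ⊔ ∃r.B)  ⇔  ((∃r.A ⊓ D) ⊓ (¬A ⊓ ∀r.¬B)) unsat w.r.t. T
   all branches close; clash {B, ¬B} at an ∃-successor
2. Hence (∃r.A ⊓ D) ⊑ (A ⊔ ∃r.B): entailed.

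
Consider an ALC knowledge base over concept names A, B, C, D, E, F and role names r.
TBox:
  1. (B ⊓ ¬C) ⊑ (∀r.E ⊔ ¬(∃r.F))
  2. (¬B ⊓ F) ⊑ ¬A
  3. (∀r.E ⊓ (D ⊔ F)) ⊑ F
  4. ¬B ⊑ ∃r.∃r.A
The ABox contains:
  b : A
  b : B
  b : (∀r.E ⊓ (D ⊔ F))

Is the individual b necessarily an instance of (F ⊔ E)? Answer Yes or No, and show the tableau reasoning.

1. b : (F ⊔ E)?  L(b) = {A, B, (∀r.E ⊓ (D ⊔ F))} ∪ {(¬F ⊓ ¬E)}
   clash {F, ¬F} at b — b ∈ (F ⊔ E)
2. Hence b : (F ⊔ E): entailed.

Yes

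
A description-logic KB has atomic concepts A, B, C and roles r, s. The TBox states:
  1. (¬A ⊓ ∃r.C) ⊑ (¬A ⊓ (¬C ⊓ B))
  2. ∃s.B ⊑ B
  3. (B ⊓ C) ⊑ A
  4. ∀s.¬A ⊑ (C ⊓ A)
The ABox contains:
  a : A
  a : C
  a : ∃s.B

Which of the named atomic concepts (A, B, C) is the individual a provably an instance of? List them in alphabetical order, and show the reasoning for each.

{A, B, C}

1. a : A?  L(a) = {A, C, ∃s.B} ∪ {¬A}
   clash {A, ¬A} at a — a ∈ A
2. a : B?  L(a) = {A, C, ∃s.B} ∪ {¬B}
   clash {B, ¬B} at a — a ∈ B
3. a : C?  L(a) = {A, C, ∃s.B} ∪ {¬C}
   clash {C, ¬C} at a — a ∈ C
4. Entailed for a: {A, B, C}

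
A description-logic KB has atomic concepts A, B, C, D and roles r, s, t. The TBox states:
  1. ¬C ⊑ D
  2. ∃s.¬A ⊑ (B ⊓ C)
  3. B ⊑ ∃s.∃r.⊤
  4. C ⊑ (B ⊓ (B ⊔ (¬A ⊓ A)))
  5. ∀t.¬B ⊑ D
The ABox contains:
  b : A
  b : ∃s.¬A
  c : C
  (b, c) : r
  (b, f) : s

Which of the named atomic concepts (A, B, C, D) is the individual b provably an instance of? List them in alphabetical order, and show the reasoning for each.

{A, B, C}

1. b : A?  L(b) = {A, ∃s.¬A} ∪ {¬A}
   clash {A, ¬A} at b — b ∈ A
2. b : B?  L(b) = {A, ∃s.¬A} ∪ {¬B}
   clash {B, ¬B} at b — b ∈ B
3. b : C?  L(b) = {A, ∃s.¬A} ∪ {¬C}
   clash {C, ¬C} at b — b ∈ C
4. b : D?  L(b) = {A, ∃s.¬A} ∪ {¬D}
   apply at b: ∃s.¬A⊑(B ⊓ C)
   open: L(b) ⊇ {A, B, C, ¬D, ∃s.¬A, …} (+ ∃-successors) — b ∉ D possible
5. Entailed for b: {A, B, C}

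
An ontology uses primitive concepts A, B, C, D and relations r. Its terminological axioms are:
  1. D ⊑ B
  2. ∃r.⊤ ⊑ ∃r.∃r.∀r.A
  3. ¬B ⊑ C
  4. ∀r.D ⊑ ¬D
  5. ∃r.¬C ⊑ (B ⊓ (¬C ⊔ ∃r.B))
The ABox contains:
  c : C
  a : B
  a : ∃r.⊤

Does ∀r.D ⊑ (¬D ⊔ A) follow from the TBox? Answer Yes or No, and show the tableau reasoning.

1. ∀r.D ⊑ (¬D ⊔ A)  ⇔  (∀r.D ⊓ (D ⊓ ¬A)) unsat w.r.t. T
   all branches close; clash {D, ¬D} at x₀
2. Hence ∀r.D ⊑ (¬D ⊔ A): entailed.

Yes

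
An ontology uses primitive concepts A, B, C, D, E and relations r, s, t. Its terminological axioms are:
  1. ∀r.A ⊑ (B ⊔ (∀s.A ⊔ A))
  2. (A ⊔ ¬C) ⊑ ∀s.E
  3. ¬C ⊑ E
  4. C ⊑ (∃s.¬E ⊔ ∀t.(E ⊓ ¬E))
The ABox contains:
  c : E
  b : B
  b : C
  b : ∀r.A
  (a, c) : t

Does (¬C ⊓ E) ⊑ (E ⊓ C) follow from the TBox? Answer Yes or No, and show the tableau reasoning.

1. (¬C ⊓ E) ⊑ (E ⊓ C)  ⇔  ((¬C ⊓ E) ⊓ (¬E ⊔ ¬C)) unsat w.r.t. T
   open: L(x₀) ⊇ {E, ¬C, ∀s.E, ∃r.¬A} (+ ∃-successors)
2. Hence (¬C ⊓ E) ⊑ (E ⊓ C): not entailed.

No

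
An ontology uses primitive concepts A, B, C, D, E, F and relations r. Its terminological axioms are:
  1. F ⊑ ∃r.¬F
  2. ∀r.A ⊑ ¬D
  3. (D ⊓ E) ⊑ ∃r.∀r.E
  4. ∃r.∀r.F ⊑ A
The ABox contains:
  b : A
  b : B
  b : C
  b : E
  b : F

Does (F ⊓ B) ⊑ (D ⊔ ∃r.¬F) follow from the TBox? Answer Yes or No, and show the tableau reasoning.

1. (F ⊓ B) ⊑ (D ⊔ ∃r.¬F)  ⇔  ((F ⊓ B) ⊓ (¬D ⊓ ∀r.F)) unsat w.r.t. T
   all branches close; clash {F, ¬F} at an ∃-successor
2. Hence (F ⊓ B) ⊑ (D ⊔ ∃r.¬F): entailed.

Yes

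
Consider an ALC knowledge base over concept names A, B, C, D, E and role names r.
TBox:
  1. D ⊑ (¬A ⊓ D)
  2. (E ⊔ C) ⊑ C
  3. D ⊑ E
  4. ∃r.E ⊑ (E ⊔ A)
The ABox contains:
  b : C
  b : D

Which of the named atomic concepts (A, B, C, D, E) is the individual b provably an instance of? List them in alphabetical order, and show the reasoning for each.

{C, D, E}

1. b : A?  L(b) = {C, D} ∪ {¬A}
   apply at b: D⊑(¬A ⊓ D); D⊑E
   open: L(b) ⊇ {C, D, E, ¬A, ∀r.¬E} — b ∉ A possible
2. b : B?  L(b) = {C, D} ∪ {¬B}
   apply at b: D⊑(¬A ⊓ D); D⊑E
   open: L(b) ⊇ {C, D, E, ¬A, ¬B, …} — b ∉ B possible
3. b : C?  L(b) = {C, D} ∪ {¬C}
   clash {C, ¬C} at b — b ∈ C
4. b : D?  L(b) = {C, D} ∪ {¬D}
   clash {D, ¬D} at b — b ∈ D
5. b : E?  L(b) = {C, D} ∪ {¬E}
   clash {E, ¬E} at b — b ∈ E
6. Entailed for b: {C, D, E}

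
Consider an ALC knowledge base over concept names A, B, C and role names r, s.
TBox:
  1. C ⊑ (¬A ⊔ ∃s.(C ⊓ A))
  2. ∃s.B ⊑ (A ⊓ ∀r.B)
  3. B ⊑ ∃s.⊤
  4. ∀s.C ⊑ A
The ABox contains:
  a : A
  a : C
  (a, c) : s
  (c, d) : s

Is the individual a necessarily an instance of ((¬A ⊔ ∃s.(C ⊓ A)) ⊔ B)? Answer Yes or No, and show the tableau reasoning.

1. a : ((¬A ⊔ ∃s.(C ⊓ A)) ⊔ B)?  L(a) = {A, C} ∪ {((A ⊓ ∀s.(¬C ⊔ ¬A)) ⊓ ¬B)}
   clash {A, ¬A} at an ∃-successor — a ∈ ((¬A ⊔ ∃s.(C ⊓ A)) ⊔ B)
2. Hence a : ((¬A ⊔ ∃s.(C ⊓ A)) ⊔ B): entailed.

Yes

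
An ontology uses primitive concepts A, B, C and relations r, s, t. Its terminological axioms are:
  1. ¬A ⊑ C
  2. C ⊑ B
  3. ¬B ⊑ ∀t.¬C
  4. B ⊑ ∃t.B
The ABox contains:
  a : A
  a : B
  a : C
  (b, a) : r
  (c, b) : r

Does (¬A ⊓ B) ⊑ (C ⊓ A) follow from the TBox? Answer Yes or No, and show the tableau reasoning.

1. (¬A ⊓ B) ⊑ (C ⊓ A)  ⇔  ((¬A ⊓ B) ⊓ (¬C ⊔ ¬A)) unsat w.r.t. T
   apply at x₀: ¬A⊑C; B⊑∃t.B
   open: L(x₀) ⊇ {B, C, ¬A, ∃t.B} (+ ∃-successors)
2. Hence (¬A ⊓ B) ⊑ (C ⊓ A): not entailed.

No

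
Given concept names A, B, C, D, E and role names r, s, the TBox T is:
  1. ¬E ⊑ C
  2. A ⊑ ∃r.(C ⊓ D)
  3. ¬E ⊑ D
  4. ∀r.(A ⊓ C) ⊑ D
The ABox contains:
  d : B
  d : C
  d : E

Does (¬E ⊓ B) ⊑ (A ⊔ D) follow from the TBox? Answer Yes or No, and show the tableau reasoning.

Yes

1. (¬E ⊓ B) ⊑ (A ⊔ D)  ⇔  ((¬E ⊓ B) ⊓ (¬A ⊓ ¬D)) unsat w.r.t. T
   all branches close; clash {D, ¬D} at x₀
2. Hence (¬E ⊓ B) ⊑ (A ⊔ D): entailed.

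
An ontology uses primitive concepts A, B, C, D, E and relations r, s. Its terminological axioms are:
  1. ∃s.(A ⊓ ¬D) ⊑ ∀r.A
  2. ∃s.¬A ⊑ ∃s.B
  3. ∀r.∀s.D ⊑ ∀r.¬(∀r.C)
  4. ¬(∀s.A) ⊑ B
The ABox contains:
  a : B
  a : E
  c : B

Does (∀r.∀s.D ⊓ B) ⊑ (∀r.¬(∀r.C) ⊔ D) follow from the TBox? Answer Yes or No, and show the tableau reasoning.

Yes

1. (∀r.∀s.D ⊓ B) ⊑ (∀r.¬(∀r.C) ⊔ D)  ⇔  ((∀r.∀s.D ⊓ B) ⊓ (∃r.∀r.C ⊓ ¬D)) unsat w.r.t. T
   all branches close; clash {C, ¬C} at an ∃-successor
2. Hence (∀r.∀s.D ⊓ B) ⊑ (∀r.¬(∀r.C) ⊔ D): entailed.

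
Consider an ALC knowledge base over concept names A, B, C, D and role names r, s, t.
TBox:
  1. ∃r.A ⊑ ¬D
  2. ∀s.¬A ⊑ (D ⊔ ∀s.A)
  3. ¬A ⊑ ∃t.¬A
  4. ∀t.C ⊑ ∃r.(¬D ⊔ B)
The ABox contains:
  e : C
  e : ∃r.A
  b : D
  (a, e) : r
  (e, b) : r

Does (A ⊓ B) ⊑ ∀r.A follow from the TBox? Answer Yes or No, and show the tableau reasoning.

No

1. (A ⊓ B) ⊑ ∀r.A  ⇔  ((A ⊓ B) ⊓ ∃r.¬A) unsat w.r.t. T
   open: L(x₀) ⊇ {A, B, ∀r.¬A, ∃r.¬A, ∃s.A, …} (+ ∃-successors)
2. Hence (A ⊓ B) ⊑ ∀r.A: not entailed.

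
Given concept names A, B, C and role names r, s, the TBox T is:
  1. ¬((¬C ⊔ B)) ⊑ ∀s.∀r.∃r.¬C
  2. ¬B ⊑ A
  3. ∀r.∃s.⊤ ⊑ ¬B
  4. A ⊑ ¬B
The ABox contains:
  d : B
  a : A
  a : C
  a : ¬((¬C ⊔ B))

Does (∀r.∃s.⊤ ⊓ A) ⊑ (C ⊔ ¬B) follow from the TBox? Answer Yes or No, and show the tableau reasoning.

Yes

1. (∀r.∃s.⊤ ⊓ A) ⊑ (C ⊔ ¬B)  ⇔  ((∀r.∃s.⊤ ⊓ A) ⊓ (¬C ⊓ B)) unsat w.r.t. T
   all branches close; clash {B, ¬B} at x₀
2. Hence (∀r.∃s.⊤ ⊓ A) ⊑ (C ⊔ ¬B): entailed.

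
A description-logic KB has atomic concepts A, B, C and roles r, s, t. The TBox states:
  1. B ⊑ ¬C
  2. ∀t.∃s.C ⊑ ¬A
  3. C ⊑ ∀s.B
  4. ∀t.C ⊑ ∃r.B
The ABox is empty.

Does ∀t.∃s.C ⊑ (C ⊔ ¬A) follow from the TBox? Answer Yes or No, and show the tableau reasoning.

1. ∀t.∃s.C ⊑ (C ⊔ ¬A)  ⇔  (∀t.∃s.C ⊓ (¬C ⊓ A)) unsat w.r.t. T
   all branches close; clash {A, ¬A} at x₀
2. Hence ∀t.∃s.C ⊑ (C ⊔ ¬A): entailed.

Yes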